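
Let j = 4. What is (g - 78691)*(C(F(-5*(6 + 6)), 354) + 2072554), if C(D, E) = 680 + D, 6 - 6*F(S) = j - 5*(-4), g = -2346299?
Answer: -5027564442690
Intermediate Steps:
F(S) = -3 (F(S) = 1 - (4 - 5*(-4))/6 = 1 - (4 + 20)/6 = 1 - ⅙*24 = 1 - 4 = -3)
(g - 78691)*(C(F(-5*(6 + 6)), 354) + 2072554) = (-2346299 - 78691)*((680 - 3) + 2072554) = -2424990*(677 + 2072554) = -2424990*2073231 = -5027564442690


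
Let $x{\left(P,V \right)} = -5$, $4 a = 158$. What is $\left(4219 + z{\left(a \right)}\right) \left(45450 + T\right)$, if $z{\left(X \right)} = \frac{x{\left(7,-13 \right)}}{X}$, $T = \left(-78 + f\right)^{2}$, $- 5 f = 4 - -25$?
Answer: $\frac{437214800001}{1975} \approx 2.2137 \cdot 10^{8}$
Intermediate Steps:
$a = \frac{79}{2}$ ($a = \frac{1}{4} \cdot 158 = \frac{79}{2} \approx 39.5$)
$f = - \frac{29}{5}$ ($f = - \frac{4 - -25}{5} = - \frac{4 + 25}{5} = \left(- \frac{1}{5}\right) 29 = - \frac{29}{5} \approx -5.8$)
$T = \frac{175561}{25}$ ($T = \left(-78 - \frac{29}{5}\right)^{2} = \left(- \frac{419}{5}\right)^{2} = \frac{175561}{25} \approx 7022.4$)
$z{\left(X \right)} = - \frac{5}{X}$
$\left(4219 + z{\left(a \right)}\right) \left(45450 + T\right) = \left(4219 - \frac{5}{\frac{79}{2}}\right) \left(45450 + \frac{175561}{25}\right) = \left(4219 - \frac{10}{79}\right) \frac{1311811}{25} = \frac{333291}{79} \cdot \frac{1311811}{25} = \frac{437214800001}{1975}$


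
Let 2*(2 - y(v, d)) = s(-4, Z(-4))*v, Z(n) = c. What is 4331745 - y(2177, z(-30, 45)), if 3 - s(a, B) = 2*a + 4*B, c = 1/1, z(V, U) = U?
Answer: 8678725/2 ≈ 4.3394e+6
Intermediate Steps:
c = 1
Z(n) = 1
s(a, B) = 3 - 4*B - 2*a (s(a, B) = 3 - (2*a + 4*B) = 3 + (-4*B - 2*a) = 3 - 4*B - 2*a)
y(v, d) = 2 - 7*v/2 (y(v, d) = 2 - (3 - 4*1 - 2*(-4))*v/2 = 2 - (3 - 4 + 8)*v/2 = 2 - 7*v/2)
4331745 - y(2177, z(-30, 45)) = 4331745 - (2 - 7/2*2177) = 4331745 - (2 - 15239/2) = 4331745 - 1*(-15235/2) = 4331745 + 15235/2 = 8678725/2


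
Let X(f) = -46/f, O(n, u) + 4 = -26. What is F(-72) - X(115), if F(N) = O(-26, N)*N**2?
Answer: -777598/5 ≈ -1.5552e+5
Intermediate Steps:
O(n, u) = -30 (O(n, u) = -4 - 26 = -30)
F(N) = -30*N**2
F(-72) - X(115) = -30*(-72)**2 - (-46)/115 = -30*5184 - (-46)/115 = -155520 - 1*(-2/5) = -155520 + 2/5 = -777598/5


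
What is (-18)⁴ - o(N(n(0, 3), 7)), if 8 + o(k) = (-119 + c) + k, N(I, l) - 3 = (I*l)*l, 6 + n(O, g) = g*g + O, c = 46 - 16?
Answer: 104923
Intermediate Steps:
c = 30
n(O, g) = -6 + O + g² (n(O, g) = -6 + (g*g + O) = -6 + (g² + O) = -6 + (O + g²) = -6 + O + g²)
N(I, l) = 3 + I*l² (N(I, l) = 3 + (I*l)*l = 3 + I*l²)
o(k) = -97 + k (o(k) = -8 + ((-119 + 30) + k) = -8 + (-89 + k) = -97 + k)
(-18)⁴ - o(N(n(0, 3), 7)) = (-18)⁴ - (-97 + (3 + (-6 + 0 + 3²)*7²)) = 104976 - (-97 + (3 + (-6 + 0 + 9)*49)) = 104976 - (-97 + (3 + 3*49)) = 104976 - (-97 + (3 + 147)) = 104976 - (-97 + 150) = 104976 - 1*53 = 104976 - 53 = 104923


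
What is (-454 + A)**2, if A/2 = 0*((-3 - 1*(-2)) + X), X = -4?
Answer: 206116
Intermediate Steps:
A = 0 (A = 2*(0*((-3 - 1*(-2)) - 4)) = 2*(0*((-3 + 2) - 4)) = 2*(0*(-1 - 4)) = 2*(0*(-5)) = 2*0 = 0)
(-454 + A)**2 = (-454 + 0)**2 = (-454)**2 = 206116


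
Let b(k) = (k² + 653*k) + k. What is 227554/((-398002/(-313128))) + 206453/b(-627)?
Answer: 54825855556561/306262539 ≈ 1.7902e+5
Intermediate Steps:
b(k) = k² + 654*k
227554/((-398002/(-313128))) + 206453/b(-627) = 227554/((-398002/(-313128))) + 206453/((-627*(654 - 627))) = 227554/((-398002*(-1/313128))) + 206453/((-627*27)) = 227554/(199001/156564) + 206453/(-16929) = 227554*(156564/199001) + 206453*(-1/16929) = 35626764456/199001 - 206453/16929 = 54825855556561/306262539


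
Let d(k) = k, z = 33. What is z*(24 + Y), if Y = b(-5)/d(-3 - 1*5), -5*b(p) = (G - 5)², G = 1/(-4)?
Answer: 521433/640 ≈ 814.74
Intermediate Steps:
G = -¼ (G = 1*(-¼) = -¼ ≈ -0.25000)
b(p) = -441/80 (b(p) = -(-¼ - 5)²/5 = -(-21/4)²/5 = -⅕*441/16 = -441/80)
Y = 441/640 (Y = -441/(80*(-3 - 1*5)) = -441/(80*(-3 - 5)) = -441/80/(-8) = -441/80*(-⅛) = 441/640 ≈ 0.68906)
z*(24 + Y) = 33*(24 + 441/640) = 33*(15801/640) = 521433/640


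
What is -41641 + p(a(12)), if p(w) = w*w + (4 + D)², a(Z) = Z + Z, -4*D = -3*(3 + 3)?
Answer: -163971/4 ≈ -40993.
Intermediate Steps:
D = 9/2 (D = -(-3)*(3 + 3)/4 = -(-3)*6/4 = -¼*(-18) = 9/2 ≈ 4.5000)
a(Z) = 2*Z
p(w) = 289/4 + w² (p(w) = w*w + (4 + 9/2)² = w² + (17/2)² = w² + 289/4 = 289/4 + w²)
-41641 + p(a(12)) = -41641 + (289/4 + (2*12)²) = -41641 + (289/4 + 24²) = -41641 + (289/4 + 576) = -41641 + 2593/4 = -163971/4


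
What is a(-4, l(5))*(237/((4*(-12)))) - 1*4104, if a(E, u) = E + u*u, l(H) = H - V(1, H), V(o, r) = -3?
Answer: -17601/4 ≈ -4400.3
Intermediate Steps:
l(H) = 3 + H (l(H) = H - 1*(-3) = H + 3 = 3 + H)
a(E, u) = E + u²
a(-4, l(5))*(237/((4*(-12)))) - 1*4104 = (-4 + (3 + 5)²)*(237/((4*(-12)))) - 1*4104 = (-4 + 8²)*(237/(-48)) - 4104 = (-4 + 64)*(237*(-1/48)) - 4104 = 60*(-79/16) - 4104 = -1185/4 - 4104 = -17601/4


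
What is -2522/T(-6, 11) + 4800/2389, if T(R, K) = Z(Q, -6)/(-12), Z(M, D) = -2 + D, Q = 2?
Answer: -9032787/2389 ≈ -3781.0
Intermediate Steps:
T(R, K) = ⅔ (T(R, K) = (-2 - 6)/(-12) = -8*(-1/12) = ⅔)
-2522/T(-6, 11) + 4800/2389 = -2522/⅔ + 4800/2389 = -2522*3/2 + 4800*(1/2389) = -3783 + 4800/2389 = -9032787/2389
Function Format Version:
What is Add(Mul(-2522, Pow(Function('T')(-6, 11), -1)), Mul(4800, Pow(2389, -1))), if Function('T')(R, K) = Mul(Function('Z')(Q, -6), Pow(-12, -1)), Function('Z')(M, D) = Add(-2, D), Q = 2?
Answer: Rational(-9032787, 2389) ≈ -3781.0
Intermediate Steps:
Function('T')(R, K) = Rational(2, 3) (Function('T')(R, K) = Mul(Add(-2, -6), Pow(-12, -1)) = Mul(-8, Rational(-1, 12)) = Rational(2, 3))
Add(Mul(-2522, Pow(Function('T')(-6, 11), -1)), Mul(4800, Pow(2389, -1))) = Add(Mul(-2522, Pow(Rational(2, 3), -1)), Mul(4800, Pow(2389, -1))) = Add(Mul(-2522, Rational(3, 2)), Mul(4800, Rational(1, 2389))) = Add(-3783, Rational(4800, 2389)) = Rational(-9032787, 2389)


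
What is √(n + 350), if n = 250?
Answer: 10*√6 ≈ 24.495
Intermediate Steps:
√(n + 350) = √(250 + 350) = √600 = 10*√6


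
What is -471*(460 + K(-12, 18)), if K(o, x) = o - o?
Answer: -216660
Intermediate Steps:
K(o, x) = 0
-471*(460 + K(-12, 18)) = -471*(460 + 0) = -471*460 = -216660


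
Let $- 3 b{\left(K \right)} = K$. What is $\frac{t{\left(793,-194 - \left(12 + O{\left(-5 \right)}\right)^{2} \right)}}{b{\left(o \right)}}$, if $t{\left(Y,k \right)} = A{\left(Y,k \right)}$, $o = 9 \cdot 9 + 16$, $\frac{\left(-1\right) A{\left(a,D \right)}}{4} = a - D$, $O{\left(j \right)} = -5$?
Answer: $\frac{12432}{97} \approx 128.17$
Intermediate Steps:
$A{\left(a,D \right)} = - 4 a + 4 D$ ($A{\left(a,D \right)} = - 4 \left(a - D\right) = - 4 a + 4 D$)
$o = 97$ ($o = 81 + 16 = 97$)
$t{\left(Y,k \right)} = - 4 Y + 4 k$
$b{\left(K \right)} = - \frac{K}{3}$
$\frac{t{\left(793,-194 - \left(12 + O{\left(-5 \right)}\right)^{2} \right)}}{b{\left(o \right)}} = \frac{\left(-4\right) 793 + 4 \left(-194 - \left(12 - 5\right)^{2}\right)}{\left(- \frac{1}{3}\right) 97} = \frac{-3172 + 4 \left(-194 - 7^{2}\right)}{- \frac{97}{3}} = \left(-3172 + 4 \left(-194 - 49\right)\right) \left(- \frac{3}{97}\right) = \left(-3172 + 4 \left(-243\right)\right) \left(- \frac{3}{97}\right) = \left(-3172 - 972\right) \left(- \frac{3}{97}\right) = \left(-4144\right) \left(- \frac{3}{97}\right) = \frac{12432}{97}$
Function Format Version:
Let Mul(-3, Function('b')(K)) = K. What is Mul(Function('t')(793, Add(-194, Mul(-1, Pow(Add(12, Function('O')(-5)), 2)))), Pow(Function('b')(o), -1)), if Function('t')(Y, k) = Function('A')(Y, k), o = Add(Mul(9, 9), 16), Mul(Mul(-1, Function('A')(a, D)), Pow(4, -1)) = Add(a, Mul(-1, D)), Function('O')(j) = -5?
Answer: Rational(12432, 97) ≈ 128.17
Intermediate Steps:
Function('A')(a, D) = Add(Mul(-4, a), Mul(4, D)) (Function('A')(a, D) = Mul(-4, Add(a, Mul(-1, D))) = Add(Mul(-4, a), Mul(4, D)))
o = 97 (o = Add(81, 16) = 97)
Function('t')(Y, k) = Add(Mul(-4, Y), Mul(4, k))
Function('b')(K) = Mul(Rational(-1, 3), K)
Mul(Function('t')(793, Add(-194, Mul(-1, Pow(Add(12, Function('O')(-5)), 2)))), Pow(Function('b')(o), -1)) = Mul(Add(Mul(-4, 793), Mul(4, Add(-194, Mul(-1, Pow(Add(12, -5), 2))))), Pow(Mul(Rational(-1, 3), 97), -1)) = Mul(Add(-3172, Mul(4, Add(-194, Mul(-1, Pow(7, 2))))), Pow(Rational(-97, 3), -1)) = Mul(Add(-3172, Mul(4, Add(-194, Mul(-1, 49)))), Rational(-3, 97)) = Mul(Add(-3172, Mul(4, Add(-194, -49))), Rational(-3, 97)) = Mul(Add(-3172, Mul(4, -243)), Rational(-3, 97)) = Mul(Add(-3172, -972), Rational(-3, 97)) = Mul(-4144, Rational(-3, 97)) = Rational(12432, 97)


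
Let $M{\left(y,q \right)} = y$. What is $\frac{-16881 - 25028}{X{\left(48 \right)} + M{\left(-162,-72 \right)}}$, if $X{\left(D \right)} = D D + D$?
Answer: $- \frac{41909}{2190} \approx -19.137$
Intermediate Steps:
$X{\left(D \right)} = D + D^{2}$ ($X{\left(D \right)} = D^{2} + D = D + D^{2}$)
$\frac{-16881 - 25028}{X{\left(48 \right)} + M{\left(-162,-72 \right)}} = \frac{-16881 - 25028}{48 \left(1 + 48\right) - 162} = - \frac{41909}{48 \cdot 49 - 162} = - \frac{41909}{2352 - 162} = - \frac{41909}{2190}$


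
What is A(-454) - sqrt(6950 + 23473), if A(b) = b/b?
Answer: 1 - sqrt(30423) ≈ -173.42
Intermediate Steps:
A(b) = 1
A(-454) - sqrt(6950 + 23473) = 1 - sqrt(6950 + 23473) = 1 - sqrt(30423)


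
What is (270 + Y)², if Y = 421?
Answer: 477481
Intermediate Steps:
(270 + Y)² = (270 + 421)² = 691² = 477481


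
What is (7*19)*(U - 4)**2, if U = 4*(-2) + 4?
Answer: 8512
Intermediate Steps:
U = -4 (U = -8 + 4 = -4)
(7*19)*(U - 4)**2 = (7*19)*(-4 - 4)**2 = 133*(-8)**2 = 133*64 = 8512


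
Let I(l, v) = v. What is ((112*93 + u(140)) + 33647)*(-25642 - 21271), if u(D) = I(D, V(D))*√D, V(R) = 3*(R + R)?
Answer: -2067127519 - 78813840*√35 ≈ -2.5334e+9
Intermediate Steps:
V(R) = 6*R (V(R) = 3*(2*R) = 6*R)
u(D) = 6*D^(3/2) (u(D) = (6*D)*√D = 6*D^(3/2))
((112*93 + u(140)) + 33647)*(-25642 - 21271) = ((112*93 + 6*140^(3/2)) + 33647)*(-25642 - 21271) = ((10416 + 6*(280*√35)) + 33647)*(-46913) = ((10416 + 1680*√35) + 33647)*(-46913) = (44063 + 1680*√35)*(-46913) = -2067127519 - 78813840*√35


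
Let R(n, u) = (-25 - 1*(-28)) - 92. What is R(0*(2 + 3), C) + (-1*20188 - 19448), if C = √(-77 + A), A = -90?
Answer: -39725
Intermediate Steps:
C = I*√167 (C = √(-77 - 90) = √(-167) = I*√167 ≈ 12.923*I)
R(n, u) = -89 (R(n, u) = (-25 + 28) - 92 = 3 - 92 = -89)
R(0*(2 + 3), C) + (-1*20188 - 19448) = -89 + (-1*20188 - 19448) = -89 + (-20188 - 19448) = -89 - 39636 = -39725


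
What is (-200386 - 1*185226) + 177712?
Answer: -207900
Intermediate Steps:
(-200386 - 1*185226) + 177712 = (-200386 - 185226) + 177712 = -385612 + 177712 = -207900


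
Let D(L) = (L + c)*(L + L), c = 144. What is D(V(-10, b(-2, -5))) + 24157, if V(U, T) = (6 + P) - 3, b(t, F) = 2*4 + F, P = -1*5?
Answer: 23589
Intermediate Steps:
P = -5
b(t, F) = 8 + F
V(U, T) = -2 (V(U, T) = (6 - 5) - 3 = 1 - 3 = -2)
D(L) = 2*L*(144 + L) (D(L) = (L + 144)*(L + L) = (144 + L)*(2*L) = 2*L*(144 + L))
D(V(-10, b(-2, -5))) + 24157 = 2*(-2)*(144 - 2) + 24157 = 2*(-2)*142 + 24157 = -568 + 24157 = 23589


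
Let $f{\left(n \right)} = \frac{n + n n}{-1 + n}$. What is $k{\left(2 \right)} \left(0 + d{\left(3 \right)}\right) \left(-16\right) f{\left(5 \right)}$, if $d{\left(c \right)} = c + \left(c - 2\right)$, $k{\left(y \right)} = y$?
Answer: $-960$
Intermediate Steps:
$d{\left(c \right)} = -2 + 2 c$ ($d{\left(c \right)} = c + \left(c - 2\right) = c + \left(-2 + c\right) = -2 + 2 c$)
$f{\left(n \right)} = \frac{n + n^{2}}{-1 + n}$
$k{\left(2 \right)} \left(0 + d{\left(3 \right)}\right) \left(-16\right) f{\left(5 \right)} = 2 \left(0 + \left(-2 + 2 \cdot 3\right)\right) \left(-16\right) \frac{5 \left(1 + 5\right)}{-1 + 5} = 2 \left(0 + \left(-2 + 6\right)\right) \left(-16\right) 5 \cdot \frac{1}{4} \cdot 6 = 2 \left(0 + 4\right) \left(-16\right) 5 \cdot \frac{1}{4} \cdot 6 = 2 \cdot 4 \left(-16\right) \frac{15}{2} = 8 \left(-16\right) \frac{15}{2} = \left(-128\right) \frac{15}{2} = -960$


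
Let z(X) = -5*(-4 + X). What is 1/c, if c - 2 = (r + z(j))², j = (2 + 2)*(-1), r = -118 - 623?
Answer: 1/491403 ≈ 2.0350e-6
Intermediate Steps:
r = -741
j = -4 (j = 4*(-1) = -4)
z(X) = 20 - 5*X (z(X) = -(-20 + 5*X) = 20 - 5*X)
c = 491403 (c = 2 + (-741 + (20 - 5*(-4)))² = 2 + (-741 + (20 + 20))² = 2 + (-741 + 40)² = 2 + (-701)² = 2 + 491401 = 491403)
1/c = 1/491403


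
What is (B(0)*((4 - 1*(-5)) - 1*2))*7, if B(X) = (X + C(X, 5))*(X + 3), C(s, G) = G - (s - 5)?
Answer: 1470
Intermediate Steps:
C(s, G) = 5 + G - s (C(s, G) = G - (-5 + s) = G + (5 - s) = 5 + G - s)
B(X) = 30 + 10*X (B(X) = (X + (5 + 5 - X))*(X + 3) = (X + (10 - X))*(3 + X) = 10*(3 + X) = 30 + 10*X)
(B(0)*((4 - 1*(-5)) - 1*2))*7 = ((30 + 10*0)*((4 - 1*(-5)) - 1*2))*7 = ((30 + 0)*((4 + 5) - 2))*7 = (30*(9 - 2))*7 = (30*7)*7 = 210*7 = 1470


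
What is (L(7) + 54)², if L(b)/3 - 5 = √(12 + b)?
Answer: 4932 + 414*√19 ≈ 6736.6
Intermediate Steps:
L(b) = 15 + 3*√(12 + b)
(L(7) + 54)² = ((15 + 3*√(12 + 7)) + 54)² = ((15 + 3*√19) + 54)² = (69 + 3*√19)²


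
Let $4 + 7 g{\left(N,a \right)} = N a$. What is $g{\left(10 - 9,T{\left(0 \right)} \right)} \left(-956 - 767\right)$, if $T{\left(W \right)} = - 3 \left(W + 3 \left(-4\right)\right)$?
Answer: $- \frac{55136}{7} \approx -7876.6$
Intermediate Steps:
$T{\left(W \right)} = 36 - 3 W$ ($T{\left(W \right)} = - 3 \left(W - 12\right) = - 3 \left(-12 + W\right) = 36 - 3 W$)
$g{\left(N,a \right)} = - \frac{4}{7} + \frac{N a}{7}$
$g{\left(10 - 9,T{\left(0 \right)} \right)} \left(-956 - 767\right) = \left(- \frac{4}{7} + \frac{\left(10 - 9\right) \left(36 - 0\right)}{7}\right) \left(-956 - 767\right) = \left(- \frac{4}{7} + \frac{1}{7} \cdot 1 \left(36 + 0\right)\right) \left(-1723\right) = \left(- \frac{4}{7} + \frac{1}{7} \cdot 1 \cdot 36\right) \left(-1723\right) = \left(- \frac{4}{7} + \frac{36}{7}\right) \left(-1723\right) = \frac{32}{7} \left(-1723\right) = - \frac{55136}{7}$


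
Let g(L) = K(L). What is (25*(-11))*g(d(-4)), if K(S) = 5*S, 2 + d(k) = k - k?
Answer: 2750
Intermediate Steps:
d(k) = -2 (d(k) = -2 + (k - k) = -2 + 0 = -2)
g(L) = 5*L
(25*(-11))*g(d(-4)) = (25*(-11))*(5*(-2)) = -275*(-10) = 2750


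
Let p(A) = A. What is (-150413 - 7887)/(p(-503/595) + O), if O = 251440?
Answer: -94188500/149606297 ≈ -0.62958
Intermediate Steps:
(-150413 - 7887)/(p(-503/595) + O) = (-150413 - 7887)/(-503/595 + 251440) = -158300/(-503*1/595 + 251440) = -158300/(-503/595 + 251440) = -158300/149606297/595 = -158300*595/149606297 = -94188500/149606297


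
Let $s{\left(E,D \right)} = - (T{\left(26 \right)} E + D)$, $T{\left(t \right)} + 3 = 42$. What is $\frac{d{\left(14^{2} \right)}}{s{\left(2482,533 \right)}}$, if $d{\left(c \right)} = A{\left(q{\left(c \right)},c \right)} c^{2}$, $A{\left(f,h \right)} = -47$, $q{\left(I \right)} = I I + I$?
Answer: $\frac{1805552}{97331} \approx 18.551$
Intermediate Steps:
$q{\left(I \right)} = I + I^{2}$ ($q{\left(I \right)} = I^{2} + I = I + I^{2}$)
$T{\left(t \right)} = 39$ ($T{\left(t \right)} = -3 + 42 = 39$)
$d{\left(c \right)} = - 47 c^{2}$
$s{\left(E,D \right)} = - D - 39 E$ ($s{\left(E,D \right)} = - (39 E + D) = - (D + 39 E) = - D - 39 E$)
$\frac{d{\left(14^{2} \right)}}{s{\left(2482,533 \right)}} = \frac{\left(-47\right) \left(14^{2}\right)^{2}}{\left(-1\right) 533 - 96798} = \frac{\left(-47\right) 196^{2}}{-533 - 96798} = \frac{\left(-47\right) 38416}{-97331} = \left(-1805552\right) \left(- \frac{1}{97331}\right) = \frac{1805552}{97331}$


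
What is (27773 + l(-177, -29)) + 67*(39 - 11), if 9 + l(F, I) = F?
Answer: 29463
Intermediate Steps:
l(F, I) = -9 + F
(27773 + l(-177, -29)) + 67*(39 - 11) = (27773 + (-9 - 177)) + 67*(39 - 11) = (27773 - 186) + 67*28 = 27587 + 1876 = 29463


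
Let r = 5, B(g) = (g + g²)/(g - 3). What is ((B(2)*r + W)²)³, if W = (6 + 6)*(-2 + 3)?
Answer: 34012224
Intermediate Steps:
B(g) = (g + g²)/(-3 + g)
W = 12 (W = 12*1 = 12)
((B(2)*r + W)²)³ = (((2*(1 + 2)/(-3 + 2))*5 + 12)²)³ = (((2*3/(-1))*5 + 12)²)³ = (((2*(-1)*3)*5 + 12)²)³ = ((-6*5 + 12)²)³ = ((-30 + 12)²)³ = ((-18)²)³ = 324³ = 34012224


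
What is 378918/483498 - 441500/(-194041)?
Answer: 15943888591/5212135301 ≈ 3.0590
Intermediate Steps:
378918/483498 - 441500/(-194041) = 378918*(1/483498) - 441500*(-1/194041) = 21051/26861 + 441500/194041 = 15943888591/5212135301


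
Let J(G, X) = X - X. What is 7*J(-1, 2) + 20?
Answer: 20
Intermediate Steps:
J(G, X) = 0
7*J(-1, 2) + 20 = 7*0 + 20 = 0 + 20 = 20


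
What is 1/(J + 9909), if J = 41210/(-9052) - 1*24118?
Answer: -4526/64330539 ≈ -7.0355e-5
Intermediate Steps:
J = -109178673/4526 (J = 41210*(-1/9052) - 24118 = -20605/4526 - 24118 = -109178673/4526 ≈ -24123.)
1/(J + 9909) = 1/(-109178673/4526 + 9909) = 1/(-64330539/4526) = -4526/64330539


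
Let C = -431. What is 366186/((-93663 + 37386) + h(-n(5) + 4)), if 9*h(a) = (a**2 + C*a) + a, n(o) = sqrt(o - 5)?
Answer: -1098558/169399 ≈ -6.4850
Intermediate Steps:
n(o) = sqrt(-5 + o)
h(a) = -430*a/9 + a**2/9 (h(a) = ((a**2 - 431*a) + a)/9 = (a**2 - 430*a)/9 = -430*a/9 + a**2/9)
366186/((-93663 + 37386) + h(-n(5) + 4)) = 366186/((-93663 + 37386) + (-sqrt(-5 + 5) + 4)*(-430 + (-sqrt(-5 + 5) + 4))/9) = 366186/(-56277 + (-sqrt(0) + 4)*(-430 + (-sqrt(0) + 4))/9) = 366186/(-56277 + (-1*0 + 4)*(-430 + (-1*0 + 4))/9) = 366186/(-56277 + (0 + 4)*(-430 + (0 + 4))/9) = 366186/(-56277 + (1/9)*4*(-430 + 4)) = 366186/(-56277 + (1/9)*4*(-426)) = 366186/(-56277 - 568/3) = 366186/(-169399/3) = 366186*(-3/169399) = -1098558/169399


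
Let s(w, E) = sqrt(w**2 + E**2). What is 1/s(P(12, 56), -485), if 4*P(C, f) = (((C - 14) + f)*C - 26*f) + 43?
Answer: 4*sqrt(173953)/869765 ≈ 0.0019181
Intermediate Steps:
P(C, f) = 43/4 - 13*f/2 + C*(-14 + C + f)/4 (P(C, f) = ((((C - 14) + f)*C - 26*f) + 43)/4 = ((((-14 + C) + f)*C - 26*f) + 43)/4 = (((-14 + C + f)*C - 26*f) + 43)/4 = ((C*(-14 + C + f) - 26*f) + 43)/4 = ((-26*f + C*(-14 + C + f)) + 43)/4 = (43 - 26*f + C*(-14 + C + f))/4 = 43/4 - 13*f/2 + C*(-14 + C + f)/4)
s(w, E) = sqrt(E**2 + w**2)
1/s(P(12, 56), -485) = 1/(sqrt((-485)**2 + (43/4 - 13/2*56 - 7/2*12 + (1/4)*12**2 + (1/4)*12*56)**2)) = 1/(sqrt(235225 + (43/4 - 364 - 42 + (1/4)*144 + 168)**2)) = 1/(sqrt(235225 + (43/4 - 364 - 42 + 36 + 168)**2)) = 1/(sqrt(235225 + (-765/4)**2)) = 1/(sqrt(235225 + 585225/16)) = 1/(sqrt(4348825/16)) = 1/(5*sqrt(173953)/4) = 4*sqrt(173953)/869765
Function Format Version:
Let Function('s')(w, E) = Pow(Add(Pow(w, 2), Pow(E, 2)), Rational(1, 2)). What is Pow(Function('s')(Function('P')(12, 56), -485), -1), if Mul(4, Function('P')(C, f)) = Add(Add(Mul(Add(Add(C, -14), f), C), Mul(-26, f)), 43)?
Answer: Mul(Rational(4, 869765), Pow(173953, Rational(1, 2))) ≈ 0.0019181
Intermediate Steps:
Function('P')(C, f) = Add(Rational(43, 4), Mul(Rational(-13, 2), f), Mul(Rational(1, 4), C, Add(-14, C, f))) (Function('P')(C, f) = Mul(Rational(1, 4), Add(Add(Mul(Add(Add(C, -14), f), C), Mul(-26, f)), 43)) = Mul(Rational(1, 4), Add(Add(Mul(Add(Add(-14, C), f), C), Mul(-26, f)), 43)) = Mul(Rational(1, 4), Add(Add(Mul(Add(-14, C, f), C), Mul(-26, f)), 43)) = Mul(Rational(1, 4), Add(Add(Mul(C, Add(-14, C, f)), Mul(-26, f)), 43)) = Mul(Rational(1, 4), Add(Add(Mul(-26, f), Mul(C, Add(-14, C, f))), 43)) = Mul(Rational(1, 4), Add(43, Mul(-26, f), Mul(C, Add(-14, C, f)))) = Add(Rational(43, 4), Mul(Rational(-13, 2), f), Mul(Rational(1, 4), C, Add(-14, C, f))))
Function('s')(w, E) = Pow(Add(Pow(E, 2), Pow(w, 2)), Rational(1, 2))
Pow(Function('s')(Function('P')(12, 56), -485), -1) = Pow(Pow(Add(Pow(-485, 2), Pow(Add(Rational(43, 4), Mul(Rational(-13, 2), 56), Mul(Rational(-7, 2), 12), Mul(Rational(1, 4), Pow(12, 2)), Mul(Rational(1, 4), 12, 56)), 2)), Rational(1, 2)), -1) = Pow(Pow(Add(235225, Pow(Add(Rational(43, 4), -364, -42, Mul(Rational(1, 4), 144), 168), 2)), Rational(1, 2)), -1) = Pow(Pow(Add(235225, Pow(Add(Rational(43, 4), -364, -42, 36, 168), 2)), Rational(1, 2)), -1) = Pow(Pow(Add(235225, Pow(Rational(-765, 4), 2)), Rational(1, 2)), -1) = Pow(Pow(Add(235225, Rational(585225, 16)), Rational(1, 2)), -1) = Pow(Pow(Rational(4348825, 16), Rational(1, 2)), -1) = Pow(Mul(Rational(5, 4), Pow(173953, Rational(1, 2))), -1) = Mul(Rational(4, 869765), Pow(173953, Rational(1, 2)))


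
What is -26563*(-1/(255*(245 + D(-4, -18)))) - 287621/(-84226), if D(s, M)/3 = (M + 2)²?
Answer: 76534113853/21756839190 ≈ 3.5177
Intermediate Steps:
D(s, M) = 3*(2 + M)² (D(s, M) = 3*(M + 2)² = 3*(2 + M)²)
-26563*(-1/(255*(245 + D(-4, -18)))) - 287621/(-84226) = -26563*(-1/(255*(245 + 3*(2 - 18)²))) - 287621/(-84226) = -26563*(-1/(255*(245 + 3*(-16)²))) - 287621*(-1/84226) = -26563*(-1/(255*(245 + 3*256))) + 287621/84226 = -26563*(-1/(255*(245 + 768))) + 287621/84226 = -26563/(1013*(-255)) + 287621/84226 = -26563/(-258315) + 287621/84226 = -26563*(-1/258315) + 287621/84226 = 26563/258315 + 287621/84226 = 76534113853/21756839190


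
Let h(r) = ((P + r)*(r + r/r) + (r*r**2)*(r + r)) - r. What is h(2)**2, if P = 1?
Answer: 1521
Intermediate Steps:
h(r) = (1 + r)**2 - r + 2*r**4 (h(r) = ((1 + r)*(r + r/r) + (r*r**2)*(r + r)) - r = ((1 + r)*(r + 1) + r**3*(2*r)) - r = ((1 + r)*(1 + r) + 2*r**4) - r = ((1 + r)**2 + 2*r**4) - r = (1 + r)**2 - r + 2*r**4)
h(2)**2 = (1 + 2 + 2**2 + 2*2**4)**2 = (1 + 2 + 4 + 2*16)**2 = (1 + 2 + 4 + 32)**2 = 39**2 = 1521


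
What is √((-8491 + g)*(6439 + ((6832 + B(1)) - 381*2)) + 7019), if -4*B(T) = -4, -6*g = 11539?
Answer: I*√130274206 ≈ 11414.0*I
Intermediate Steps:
g = -11539/6 (g = -⅙*11539 = -11539/6 ≈ -1923.2)
B(T) = 1 (B(T) = -¼*(-4) = 1)
√((-8491 + g)*(6439 + ((6832 + B(1)) - 381*2)) + 7019) = √((-8491 - 11539/6)*(6439 + ((6832 + 1) - 381*2)) + 7019) = √(-62485*(6439 + (6833 - 762))/6 + 7019) = √(-62485*(6439 + 6071)/6 + 7019) = √(-62485/6*12510 + 7019) = √(-130281225 + 7019) = √(-130274206) = I*√130274206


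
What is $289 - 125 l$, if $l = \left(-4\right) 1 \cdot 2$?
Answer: $1289$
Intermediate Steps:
$l = -8$ ($l = \left(-4\right) 2 = -8$)
$289 - 125 l = 289 - -1000 = 289 + 1000 = 1289$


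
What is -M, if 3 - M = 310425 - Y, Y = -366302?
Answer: 676724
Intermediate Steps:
M = -676724 (M = 3 - (310425 - 1*(-366302)) = 3 - (310425 + 366302) = 3 - 1*676727 = 3 - 676727 = -676724)
-M = -1*(-676724) = 676724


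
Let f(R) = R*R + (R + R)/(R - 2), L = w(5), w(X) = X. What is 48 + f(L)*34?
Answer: 3034/3 ≈ 1011.3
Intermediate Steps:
L = 5
f(R) = R² + 2*R/(-2 + R) (f(R) = R² + (2*R)/(-2 + R) = R² + 2*R/(-2 + R))
48 + f(L)*34 = 48 + (5*(2 + 5² - 2*5)/(-2 + 5))*34 = 48 + (5*(2 + 25 - 10)/3)*34 = 48 + (5*(⅓)*17)*34 = 48 + (85/3)*34 = 48 + 2890/3 = 3034/3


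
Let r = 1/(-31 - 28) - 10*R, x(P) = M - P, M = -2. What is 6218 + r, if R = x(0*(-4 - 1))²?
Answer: 364501/59 ≈ 6178.0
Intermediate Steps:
x(P) = -2 - P
R = 4 (R = (-2 - 0*(-4 - 1))² = (-2 - 0*(-5))² = (-2 - 1*0)² = (-2 + 0)² = (-2)² = 4)
r = -2361/59 (r = 1/(-31 - 28) - 10*4 = 1/(-59) - 40 = -1/59 - 40 = -2361/59 ≈ -40.017)
6218 + r = 6218 - 2361/59 = 364501/59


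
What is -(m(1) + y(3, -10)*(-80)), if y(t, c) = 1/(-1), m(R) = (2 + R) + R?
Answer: -84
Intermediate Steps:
m(R) = 2 + 2*R
y(t, c) = -1
-(m(1) + y(3, -10)*(-80)) = -((2 + 2*1) - 1*(-80)) = -((2 + 2) + 80) = -(4 + 80) = -1*84 = -84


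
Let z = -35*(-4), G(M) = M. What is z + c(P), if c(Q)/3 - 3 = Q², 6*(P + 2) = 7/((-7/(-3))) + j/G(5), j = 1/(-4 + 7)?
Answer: 105064/675 ≈ 155.65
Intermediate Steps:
j = ⅓ (j = 1/3 = ⅓ ≈ 0.33333)
P = -67/45 (P = -2 + (7/((-7/(-3))) + (⅓)/5)/6 = -2 + (7/((-7*(-⅓))) + (⅓)*(⅕))/6 = -2 + (7/(7/3) + 1/15)/6 = -2 + (7*(3/7) + 1/15)/6 = -2 + (3 + 1/15)/6 = -2 + (⅙)*(46/15) = -2 + 23/45 = -67/45 ≈ -1.4889)
c(Q) = 9 + 3*Q²
z = 140
z + c(P) = 140 + (9 + 3*(-67/45)²) = 140 + (9 + 3*(4489/2025)) = 140 + (9 + 4489/675) = 140 + 10564/675 = 105064/675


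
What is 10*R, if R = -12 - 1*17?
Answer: -290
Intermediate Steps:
R = -29 (R = -12 - 17 = -29)
10*R = 10*(-29) = -290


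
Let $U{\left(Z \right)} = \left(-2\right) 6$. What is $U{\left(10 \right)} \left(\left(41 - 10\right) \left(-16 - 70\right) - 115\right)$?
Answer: $33372$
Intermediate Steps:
$U{\left(Z \right)} = -12$
$U{\left(10 \right)} \left(\left(41 - 10\right) \left(-16 - 70\right) - 115\right) = - 12 \left(\left(41 - 10\right) \left(-16 - 70\right) - 115\right) = - 12 \left(31 \left(-86\right) - 115\right) = - 12 \left(-2666 - 115\right) = \left(-12\right) \left(-2781\right) = 33372$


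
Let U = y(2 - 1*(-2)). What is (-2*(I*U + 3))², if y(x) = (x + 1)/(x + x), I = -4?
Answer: 1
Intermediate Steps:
y(x) = (1 + x)/(2*x) (y(x) = (1 + x)/((2*x)) = (1 + x)*(1/(2*x)) = (1 + x)/(2*x))
U = 5/8 (U = (1 + (2 - 1*(-2)))/(2*(2 - 1*(-2))) = (1 + (2 + 2))/(2*(2 + 2)) = (½)*(1 + 4)/4 = (½)*(¼)*5 = 5/8 ≈ 0.62500)
(-2*(I*U + 3))² = (-2*(-4*5/8 + 3))² = (-2*(-5/2 + 3))² = (-2*½)² = (-1)² = 1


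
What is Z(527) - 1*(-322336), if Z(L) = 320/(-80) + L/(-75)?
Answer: 24174373/75 ≈ 3.2233e+5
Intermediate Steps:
Z(L) = -4 - L/75 (Z(L) = 320*(-1/80) + L*(-1/75) = -4 - L/75)
Z(527) - 1*(-322336) = (-4 - 1/75*527) - 1*(-322336) = (-4 - 527/75) + 322336 = -827/75 + 322336 = 24174373/75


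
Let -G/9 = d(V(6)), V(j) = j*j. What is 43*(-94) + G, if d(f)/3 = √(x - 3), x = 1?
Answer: -4042 - 27*I*√2 ≈ -4042.0 - 38.184*I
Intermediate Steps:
V(j) = j²
d(f) = 3*I*√2 (d(f) = 3*√(1 - 3) = 3*√(-2) = 3*(I*√2) = 3*I*√2)
G = -27*I*√2 ≈ -38.184*I
43*(-94) + G = 43*(-94) - 27*I*√2 = -4042 - 27*I*√2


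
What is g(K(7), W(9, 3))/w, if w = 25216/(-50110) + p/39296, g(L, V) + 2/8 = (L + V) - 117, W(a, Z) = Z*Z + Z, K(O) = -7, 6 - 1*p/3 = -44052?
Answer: -55258501840/1408087801 ≈ -39.244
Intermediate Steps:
p = 132174 (p = 18 - 3*(-44052) = 18 + 132156 = 132174)
W(a, Z) = Z + Z² (W(a, Z) = Z² + Z = Z + Z²)
g(L, V) = -469/4 + L + V (g(L, V) = -¼ + ((L + V) - 117) = -¼ + (-117 + L + V) = -469/4 + L + V)
w = 1408087801/492280640 (w = 25216/(-50110) + 132174/39296 = 25216*(-1/50110) + 132174*(1/39296) = -12608/25055 + 66087/19648 = 1408087801/492280640 ≈ 2.8603)
g(K(7), W(9, 3))/w = (-469/4 - 7 + 3*(1 + 3))/(1408087801/492280640) = (-469/4 - 7 + 3*4)*(492280640/1408087801) = (-469/4 - 7 + 12)*(492280640/1408087801) = -449/4*492280640/1408087801 = -55258501840/1408087801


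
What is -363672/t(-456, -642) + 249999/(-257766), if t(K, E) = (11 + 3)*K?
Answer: 319952372/5713813 ≈ 55.996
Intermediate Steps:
t(K, E) = 14*K
-363672/t(-456, -642) + 249999/(-257766) = -363672/(14*(-456)) + 249999/(-257766) = -363672/(-6384) + 249999*(-1/257766) = -363672*(-1/6384) - 83333/85922 = 15153/266 - 83333/85922 = 319952372/5713813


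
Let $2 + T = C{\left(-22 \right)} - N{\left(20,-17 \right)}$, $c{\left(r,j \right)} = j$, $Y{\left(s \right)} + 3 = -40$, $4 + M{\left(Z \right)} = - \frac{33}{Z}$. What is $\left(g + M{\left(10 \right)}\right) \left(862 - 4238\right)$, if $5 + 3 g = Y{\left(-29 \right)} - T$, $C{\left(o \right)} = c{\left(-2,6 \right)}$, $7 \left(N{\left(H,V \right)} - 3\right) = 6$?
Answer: $\frac{8276264}{105} \approx 78822.0$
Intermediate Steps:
$M{\left(Z \right)} = -4 - \frac{33}{Z}$
$Y{\left(s \right)} = -43$ ($Y{\left(s \right)} = -3 - 40 = -43$)
$N{\left(H,V \right)} = \frac{27}{7}$ ($N{\left(H,V \right)} = 3 + \frac{1}{7} \cdot 6 = 3 + \frac{6}{7} = \frac{27}{7}$)
$C{\left(o \right)} = 6$
$T = \frac{1}{7}$ ($T = -2 + \left(6 - \frac{27}{7}\right) = -2 + \frac{15}{7} = \frac{1}{7} \approx 0.14286$)
$g = - \frac{337}{21}$ ($g = - \frac{5}{3} + \frac{-43 - \frac{1}{7}}{3} = - \frac{5}{3} + \frac{1}{3} \left(- \frac{302}{7}\right) = - \frac{5}{3} - \frac{302}{21} = - \frac{337}{21} \approx -16.048$)
$\left(g + M{\left(10 \right)}\right) \left(862 - 4238\right) = \left(- \frac{337}{21} - \left(4 + \frac{33}{10}\right)\right) \left(862 - 4238\right) = \left(- \frac{337}{21} - \frac{73}{10}\right) \left(-3376\right) = \left(- \frac{4903}{210}\right) \left(-3376\right) = \frac{8276264}{105}$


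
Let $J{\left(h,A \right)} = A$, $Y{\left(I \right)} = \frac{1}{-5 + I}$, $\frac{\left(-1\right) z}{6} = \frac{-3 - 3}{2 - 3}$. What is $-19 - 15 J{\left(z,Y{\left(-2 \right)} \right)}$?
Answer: $- \frac{118}{7} \approx -16.857$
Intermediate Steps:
$z = -36$ ($z = - 6 \frac{-3 - 3}{2 - 3} = - 6 \left(- \frac{6}{-1}\right) = - 6 \left(\left(-6\right) \left(-1\right)\right) = \left(-6\right) 6 = -36$)
$-19 - 15 J{\left(z,Y{\left(-2 \right)} \right)} = -19 - \frac{15}{-5 - 2} = -19 - \frac{15}{-7} = -19 - - \frac{15}{7} = -19 + \frac{15}{7} = - \frac{118}{7}$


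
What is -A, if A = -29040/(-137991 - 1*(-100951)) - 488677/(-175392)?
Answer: -41417821/11600928 ≈ -3.5702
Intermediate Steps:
A = 41417821/11600928 (A = -29040/(-137991 + 100951) - 488677*(-1/175392) = -29040/(-37040) + 69811/25056 = -29040*(-1/37040) + 69811/25056 = 363/463 + 69811/25056 = 41417821/11600928 ≈ 3.5702)
-A = -1*41417821/11600928 = -41417821/11600928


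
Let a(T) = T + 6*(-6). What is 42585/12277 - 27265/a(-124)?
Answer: 68309201/392864 ≈ 173.88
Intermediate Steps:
a(T) = -36 + T (a(T) = T - 36 = -36 + T)
42585/12277 - 27265/a(-124) = 42585/12277 - 27265/(-36 - 124) = 42585*(1/12277) - 27265/(-160) = 42585/12277 - 27265*(-1/160) = 42585/12277 + 5453/32 = 68309201/392864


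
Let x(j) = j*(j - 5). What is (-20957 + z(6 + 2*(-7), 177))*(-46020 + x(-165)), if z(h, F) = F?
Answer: 373416600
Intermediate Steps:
x(j) = j*(-5 + j)
(-20957 + z(6 + 2*(-7), 177))*(-46020 + x(-165)) = (-20957 + 177)*(-46020 - 165*(-5 - 165)) = -20780*(-46020 - 165*(-170)) = -20780*(-46020 + 28050) = -20780*(-17970) = 373416600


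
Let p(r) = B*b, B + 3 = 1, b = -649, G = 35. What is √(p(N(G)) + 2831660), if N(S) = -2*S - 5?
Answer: √2832958 ≈ 1683.1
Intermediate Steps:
N(S) = -5 - 2*S
B = -2 (B = -3 + 1 = -2)
p(r) = 1298 (p(r) = -2*(-649) = 1298)
√(p(N(G)) + 2831660) = √(1298 + 2831660) = √2832958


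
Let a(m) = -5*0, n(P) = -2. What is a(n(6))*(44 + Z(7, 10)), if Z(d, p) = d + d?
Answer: 0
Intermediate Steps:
Z(d, p) = 2*d
a(m) = 0
a(n(6))*(44 + Z(7, 10)) = 0*(44 + 2*7) = 0*(44 + 14) = 0*58 = 0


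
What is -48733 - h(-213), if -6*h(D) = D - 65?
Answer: -146338/3 ≈ -48779.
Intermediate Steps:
h(D) = 65/6 - D/6 (h(D) = -(D - 65)/6 = -(-65 + D)/6 = 65/6 - D/6)
-48733 - h(-213) = -48733 - (65/6 - ⅙*(-213)) = -48733 - (65/6 + 71/2) = -48733 - 1*139/3 = -48733 - 139/3 = -146338/3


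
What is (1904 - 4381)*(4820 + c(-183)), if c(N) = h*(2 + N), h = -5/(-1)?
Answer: -9697455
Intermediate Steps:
h = 5 (h = -5*(-1) = 5)
c(N) = 10 + 5*N (c(N) = 5*(2 + N) = 10 + 5*N)
(1904 - 4381)*(4820 + c(-183)) = (1904 - 4381)*(4820 + (10 + 5*(-183))) = -2477*(4820 + (10 - 915)) = -2477*(4820 - 905) = -2477*3915 = -9697455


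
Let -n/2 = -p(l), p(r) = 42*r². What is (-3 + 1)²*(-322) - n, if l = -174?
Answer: -2544472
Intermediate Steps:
n = 2543184 (n = -(-2)*42*(-174)² = -(-2)*42*30276 = -(-2)*1271592 = -2*(-1271592) = 2543184)
(-3 + 1)²*(-322) - n = (-3 + 1)²*(-322) - 1*2543184 = (-2)²*(-322) - 2543184 = 4*(-322) - 2543184 = -1288 - 2543184 = -2544472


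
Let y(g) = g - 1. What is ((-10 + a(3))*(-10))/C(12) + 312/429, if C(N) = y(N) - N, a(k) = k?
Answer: -762/11 ≈ -69.273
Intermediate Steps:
y(g) = -1 + g
C(N) = -1 (C(N) = (-1 + N) - N = -1)
((-10 + a(3))*(-10))/C(12) + 312/429 = ((-10 + 3)*(-10))/(-1) + 312/429 = -7*(-10)*(-1) + 312*(1/429) = 70*(-1) + 8/11 = -70 + 8/11 = -762/11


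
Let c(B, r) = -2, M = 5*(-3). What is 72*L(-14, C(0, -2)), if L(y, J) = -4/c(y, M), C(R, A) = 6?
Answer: 144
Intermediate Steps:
M = -15
L(y, J) = 2 (L(y, J) = -4/(-2) = -4*(-1/2) = 2)
72*L(-14, C(0, -2)) = 72*2 = 144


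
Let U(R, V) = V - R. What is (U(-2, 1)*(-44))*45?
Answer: -5940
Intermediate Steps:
(U(-2, 1)*(-44))*45 = ((1 - 1*(-2))*(-44))*45 = ((1 + 2)*(-44))*45 = (3*(-44))*45 = -132*45 = -5940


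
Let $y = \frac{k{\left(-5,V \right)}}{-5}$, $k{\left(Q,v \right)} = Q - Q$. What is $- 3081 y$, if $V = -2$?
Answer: $0$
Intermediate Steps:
$k{\left(Q,v \right)} = 0$
$y = 0$ ($y = \frac{0}{-5} = 0 \left(- \frac{1}{5}\right) = 0$)
$- 3081 y = \left(-3081\right) 0 = 0$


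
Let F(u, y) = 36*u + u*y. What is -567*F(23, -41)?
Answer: 65205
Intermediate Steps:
-567*F(23, -41) = -13041*(36 - 41) = -13041*(-5) = -567*(-115) = 65205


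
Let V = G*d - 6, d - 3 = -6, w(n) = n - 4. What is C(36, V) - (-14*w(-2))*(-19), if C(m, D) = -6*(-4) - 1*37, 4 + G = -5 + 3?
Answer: 1583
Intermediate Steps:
w(n) = -4 + n
d = -3 (d = 3 - 6 = -3)
G = -6 (G = -4 + (-5 + 3) = -4 - 2 = -6)
V = 12 (V = -6*(-3) - 6 = 18 - 6 = 12)
C(m, D) = -13 (C(m, D) = 24 - 37 = -13)
C(36, V) - (-14*w(-2))*(-19) = -13 - (-14*(-4 - 2))*(-19) = -13 - (-14*(-6))*(-19) = -13 - 84*(-19) = -13 - 1*(-1596) = -13 + 1596 = 1583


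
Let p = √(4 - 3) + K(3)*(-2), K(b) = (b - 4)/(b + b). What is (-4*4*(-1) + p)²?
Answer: 2704/9 ≈ 300.44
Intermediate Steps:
K(b) = (-4 + b)/(2*b) (K(b) = (-4 + b)/((2*b)) = (-4 + b)*(1/(2*b)) = (-4 + b)/(2*b))
p = 4/3 (p = √(4 - 3) + ((½)*(-4 + 3)/3)*(-2) = √1 + ((½)*(⅓)*(-1))*(-2) = 1 - ⅙*(-2) = 1 + ⅓ = 4/3 ≈ 1.3333)
(-4*4*(-1) + p)² = (-4*4*(-1) + 4/3)² = (-16*(-1) + 4/3)² = (16 + 4/3)² = (52/3)² = 2704/9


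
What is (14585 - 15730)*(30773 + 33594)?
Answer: -73700215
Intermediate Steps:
(14585 - 15730)*(30773 + 33594) = -1145*64367 = -73700215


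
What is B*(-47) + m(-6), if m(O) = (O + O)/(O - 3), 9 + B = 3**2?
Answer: 4/3 ≈ 1.3333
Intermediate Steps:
B = 0 (B = -9 + 3**2 = -9 + 9 = 0)
m(O) = 2*O/(-3 + O) (m(O) = (2*O)/(-3 + O) = 2*O/(-3 + O))
B*(-47) + m(-6) = 0*(-47) + 2*(-6)/(-3 - 6) = 0 + 2*(-6)/(-9) = 0 + 2*(-6)*(-1/9) = 0 + 4/3 = 4/3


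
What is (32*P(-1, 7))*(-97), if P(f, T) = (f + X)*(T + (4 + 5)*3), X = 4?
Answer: -316608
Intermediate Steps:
P(f, T) = (4 + f)*(27 + T) (P(f, T) = (f + 4)*(T + (4 + 5)*3) = (4 + f)*(T + 9*3) = (4 + f)*(T + 27) = (4 + f)*(27 + T))
(32*P(-1, 7))*(-97) = (32*(108 + 4*7 + 27*(-1) + 7*(-1)))*(-97) = (32*(108 + 28 - 27 - 7))*(-97) = (32*102)*(-97) = 3264*(-97) = -316608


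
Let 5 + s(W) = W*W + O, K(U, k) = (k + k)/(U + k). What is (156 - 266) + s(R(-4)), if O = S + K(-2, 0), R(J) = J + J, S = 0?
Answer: -51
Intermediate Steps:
K(U, k) = 2*k/(U + k) (K(U, k) = (2*k)/(U + k) = 2*k/(U + k))
R(J) = 2*J
O = 0 (O = 0 + 2*0/(-2 + 0) = 0 + 2*0/(-2) = 0 + 2*0*(-½) = 0 + 0 = 0)
s(W) = -5 + W² (s(W) = -5 + (W*W + 0) = -5 + (W² + 0) = -5 + W²)
(156 - 266) + s(R(-4)) = (156 - 266) + (-5 + (2*(-4))²) = -110 + (-5 + (-8)²) = -110 + (-5 + 64) = -110 + 59 = -51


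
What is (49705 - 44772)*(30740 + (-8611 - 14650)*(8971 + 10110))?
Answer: -2189326574133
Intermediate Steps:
(49705 - 44772)*(30740 + (-8611 - 14650)*(8971 + 10110)) = 4933*(30740 - 23261*19081) = 4933*(30740 - 443843141) = 4933*(-443812401) = -2189326574133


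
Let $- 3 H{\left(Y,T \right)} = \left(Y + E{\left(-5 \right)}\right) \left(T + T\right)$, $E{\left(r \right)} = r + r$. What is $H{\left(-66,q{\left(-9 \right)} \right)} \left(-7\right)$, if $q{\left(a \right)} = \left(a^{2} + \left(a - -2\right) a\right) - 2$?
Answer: $- \frac{151088}{3} \approx -50363.0$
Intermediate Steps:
$q{\left(a \right)} = -2 + a^{2} + a \left(2 + a\right)$ ($q{\left(a \right)} = \left(a^{2} + \left(a + 2\right) a\right) - 2 = \left(a^{2} + \left(2 + a\right) a\right) - 2 = \left(a^{2} + a \left(2 + a\right)\right) - 2 = -2 + a^{2} + a \left(2 + a\right)$)
$E{\left(r \right)} = 2 r$
$H{\left(Y,T \right)} = - \frac{2 T \left(-10 + Y\right)}{3}$ ($H{\left(Y,T \right)} = - \frac{\left(Y + 2 \left(-5\right)\right) \left(T + T\right)}{3} = - \frac{\left(Y - 10\right) 2 T}{3} = - \frac{\left(-10 + Y\right) 2 T}{3} = - \frac{2 T \left(-10 + Y\right)}{3}$)
$H{\left(-66,q{\left(-9 \right)} \right)} \left(-7\right) = \frac{2 \left(-2 + 2 \left(-9\right) + 2 \left(-9\right)^{2}\right) \left(10 - -66\right)}{3} \left(-7\right) = \frac{2 \left(-2 - 18 + 2 \cdot 81\right) \left(10 + 66\right)}{3} \left(-7\right) = \frac{2}{3} \left(-2 - 18 + 162\right) 76 \left(-7\right) = \frac{2}{3} \cdot 142 \cdot 76 \left(-7\right) = \frac{21584}{3} \left(-7\right) = - \frac{151088}{3}$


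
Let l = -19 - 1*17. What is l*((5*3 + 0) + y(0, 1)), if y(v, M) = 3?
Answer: -648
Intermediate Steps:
l = -36 (l = -19 - 17 = -36)
l*((5*3 + 0) + y(0, 1)) = -36*((5*3 + 0) + 3) = -36*((15 + 0) + 3) = -36*(15 + 3) = -36*18 = -648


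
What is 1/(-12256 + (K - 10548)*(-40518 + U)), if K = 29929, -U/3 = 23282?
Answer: -1/2138976940 ≈ -4.6751e-10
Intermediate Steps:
U = -69846 (U = -3*23282 = -69846)
1/(-12256 + (K - 10548)*(-40518 + U)) = 1/(-12256 + (29929 - 10548)*(-40518 - 69846)) = 1/(-12256 + 19381*(-110364)) = 1/(-12256 - 2138964684) = 1/(-2138976940) = -1/2138976940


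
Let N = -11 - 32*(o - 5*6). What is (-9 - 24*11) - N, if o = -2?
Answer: -1286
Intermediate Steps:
N = 1013 (N = -11 - 32*(-2 - 5*6) = -11 - 32*(-2 - 30) = -11 - 32*(-32) = -11 + 1024 = 1013)
(-9 - 24*11) - N = (-9 - 24*11) - 1*1013 = (-9 - 264) - 1013 = -273 - 1013 = -1286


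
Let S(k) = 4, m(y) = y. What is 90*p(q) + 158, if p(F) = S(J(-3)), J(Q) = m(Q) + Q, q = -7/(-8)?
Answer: 518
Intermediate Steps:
q = 7/8 (q = -7*(-⅛) = 7/8 ≈ 0.87500)
J(Q) = 2*Q (J(Q) = Q + Q = 2*Q)
p(F) = 4
90*p(q) + 158 = 90*4 + 158 = 360 + 158 = 518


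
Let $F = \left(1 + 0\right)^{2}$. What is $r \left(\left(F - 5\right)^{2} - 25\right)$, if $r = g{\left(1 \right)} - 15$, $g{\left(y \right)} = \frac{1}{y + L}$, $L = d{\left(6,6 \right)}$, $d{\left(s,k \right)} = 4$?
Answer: $\frac{666}{5} \approx 133.2$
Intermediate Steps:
$L = 4$
$g{\left(y \right)} = \frac{1}{4 + y}$ ($g{\left(y \right)} = \frac{1}{y + 4} = \frac{1}{4 + y}$)
$F = 1$ ($F = 1^{2} = 1$)
$r = - \frac{74}{5}$ ($r = \frac{1}{4 + 1} - 15 = \frac{1}{5} - 15 = - \frac{74}{5} \approx -14.8$)
$r \left(\left(F - 5\right)^{2} - 25\right) = - \frac{74 \left(\left(1 - 5\right)^{2} - 25\right)}{5} = - \frac{74 \left(\left(-4\right)^{2} - 25\right)}{5} = - \frac{74 \left(16 - 25\right)}{5} = \left(- \frac{74}{5}\right) \left(-9\right) = \frac{666}{5}$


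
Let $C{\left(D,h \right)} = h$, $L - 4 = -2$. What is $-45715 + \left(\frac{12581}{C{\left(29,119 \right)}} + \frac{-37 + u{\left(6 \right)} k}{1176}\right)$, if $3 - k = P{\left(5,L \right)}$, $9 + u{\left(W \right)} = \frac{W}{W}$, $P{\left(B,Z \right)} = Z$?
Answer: $- \frac{303940479}{6664} \approx -45609.0$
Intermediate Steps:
$L = 2$ ($L = 4 - 2 = 2$)
$u{\left(W \right)} = -8$ ($u{\left(W \right)} = -9 + \frac{W}{W} = -9 + 1 = -8$)
$k = 1$ ($k = 3 - 2 = 1$)
$-45715 + \left(\frac{12581}{C{\left(29,119 \right)}} + \frac{-37 + u{\left(6 \right)} k}{1176}\right) = -45715 + \left(\frac{12581}{119} + \frac{-37 - 8}{1176}\right) = -45715 + \left(12581 \cdot \frac{1}{119} + \left(-37 - 8\right) \frac{1}{1176}\right) = -45715 + \left(\frac{12581}{119} - \frac{15}{392}\right) = -45715 + \frac{704281}{6664} = - \frac{303940479}{6664}$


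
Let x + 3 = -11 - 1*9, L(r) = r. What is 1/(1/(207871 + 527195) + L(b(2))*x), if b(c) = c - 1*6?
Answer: 735066/67626073 ≈ 0.010870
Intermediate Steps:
b(c) = -6 + c (b(c) = c - 6 = -6 + c)
x = -23 (x = -3 + (-11 - 1*9) = -3 + (-11 - 9) = -3 - 20 = -23)
1/(1/(207871 + 527195) + L(b(2))*x) = 1/(1/(207871 + 527195) + (-6 + 2)*(-23)) = 1/(1/735066 - 4*(-23)) = 1/(1/735066 + 92) = 1/(67626073/735066) = 735066/67626073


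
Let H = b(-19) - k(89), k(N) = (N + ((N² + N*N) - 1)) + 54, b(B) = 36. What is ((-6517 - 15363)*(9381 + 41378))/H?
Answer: 277651730/3987 ≈ 69639.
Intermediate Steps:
k(N) = 53 + N + 2*N² (k(N) = (N + ((N² + N²) - 1)) + 54 = (N + (2*N² - 1)) + 54 = (N + (-1 + 2*N²)) + 54 = (-1 + N + 2*N²) + 54 = 53 + N + 2*N²)
H = -15948 (H = 36 - (53 + 89 + 2*89²) = 36 - (53 + 89 + 2*7921) = 36 - (53 + 89 + 15842) = 36 - 1*15984 = 36 - 15984 = -15948)
((-6517 - 15363)*(9381 + 41378))/H = ((-6517 - 15363)*(9381 + 41378))/(-15948) = -21880*50759*(-1/15948) = -1110606920*(-1/15948) = 277651730/3987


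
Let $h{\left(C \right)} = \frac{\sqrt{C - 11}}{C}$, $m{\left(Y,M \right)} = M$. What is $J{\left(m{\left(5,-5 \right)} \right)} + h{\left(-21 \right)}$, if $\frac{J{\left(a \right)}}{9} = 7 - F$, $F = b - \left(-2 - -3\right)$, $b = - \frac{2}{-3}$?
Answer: $66 - \frac{4 i \sqrt{2}}{21} \approx 66.0 - 0.26937 i$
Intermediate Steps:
$b = \frac{2}{3}$ ($b = \left(-2\right) \left(- \frac{1}{3}\right) = \frac{2}{3} \approx 0.66667$)
$F = - \frac{1}{3}$ ($F = \frac{2}{3} - \left(-2 - -3\right) = \frac{2}{3} - \left(-2 + 3\right) = \frac{2}{3} - 1 = - \frac{1}{3} \approx -0.33333$)
$h{\left(C \right)} = \frac{\sqrt{-11 + C}}{C}$
$J{\left(a \right)} = 66$ ($J{\left(a \right)} = 9 \left(7 - - \frac{1}{3}\right) = 9 \left(7 + \frac{1}{3}\right) = 9 \cdot \frac{22}{3} = 66$)
$J{\left(m{\left(5,-5 \right)} \right)} + h{\left(-21 \right)} = 66 + \frac{\sqrt{-11 - 21}}{-21} = 66 - \frac{\sqrt{-32}}{21} = 66 - \frac{4 i \sqrt{2}}{21}$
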